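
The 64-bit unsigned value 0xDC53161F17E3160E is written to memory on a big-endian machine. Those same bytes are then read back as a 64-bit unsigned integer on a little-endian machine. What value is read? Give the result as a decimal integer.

1015248454463935452

Stored big-endian, the bytes at ascending addresses are DC 53 16 1F 17 E3 16 0E.
Read back as little-endian, the first byte is least significant, giving 0x0E16E3171F1653DC.
0x0E16E3171F1653DC = 1015248454463935452.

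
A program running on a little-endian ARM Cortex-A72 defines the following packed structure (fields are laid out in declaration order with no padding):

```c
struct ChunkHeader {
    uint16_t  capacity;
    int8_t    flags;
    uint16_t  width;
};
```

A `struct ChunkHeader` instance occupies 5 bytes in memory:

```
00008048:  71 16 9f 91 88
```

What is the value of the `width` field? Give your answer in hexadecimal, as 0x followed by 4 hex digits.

`width` follows `capacity` (2 B), `flags` (1 B), so it starts at offset 2 + 1 = 3 and occupies 2 bytes.
Bytes at offsets 3..4: 91 88.
In little-endian order the low byte comes first in memory.
Reassemble most-significant byte first: 88 91 → 0x8891.

0x8891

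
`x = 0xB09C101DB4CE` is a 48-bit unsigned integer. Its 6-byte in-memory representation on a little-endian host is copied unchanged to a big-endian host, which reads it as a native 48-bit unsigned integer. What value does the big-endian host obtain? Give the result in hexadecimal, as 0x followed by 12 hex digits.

Stored little-endian, the bytes at ascending addresses are CE B4 1D 10 9C B0.
Read back as big-endian, the last byte is least significant, giving 0xCEB41D109CB0.

0xCEB41D109CB0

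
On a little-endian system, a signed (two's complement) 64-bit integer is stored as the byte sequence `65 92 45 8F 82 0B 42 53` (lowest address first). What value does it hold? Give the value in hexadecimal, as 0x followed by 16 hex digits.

0x53420B828F459265

Little-endian stores the least-significant byte at the lowest address.
Reassemble most-significant byte first: 53 42 0B 82 8F 45 92 65 → 0x53420B828F459265.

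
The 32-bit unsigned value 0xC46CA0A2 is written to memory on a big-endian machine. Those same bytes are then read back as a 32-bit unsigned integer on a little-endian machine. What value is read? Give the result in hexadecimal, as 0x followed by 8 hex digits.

0xA2A06CC4

Stored big-endian, the bytes at ascending addresses are C4 6C A0 A2.
Read back as little-endian, the first byte is least significant, giving 0xA2A06CC4.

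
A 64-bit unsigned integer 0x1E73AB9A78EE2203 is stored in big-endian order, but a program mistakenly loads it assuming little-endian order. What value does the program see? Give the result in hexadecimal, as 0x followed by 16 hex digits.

Stored big-endian, the bytes at ascending addresses are 1E 73 AB 9A 78 EE 22 03.
Read back as little-endian, the first byte is least significant, giving 0x0322EE789AAB731E.

0x0322EE789AAB731E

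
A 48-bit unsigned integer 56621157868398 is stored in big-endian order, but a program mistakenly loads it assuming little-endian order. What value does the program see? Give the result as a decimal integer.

56621157868398 in 48-bit hexadecimal is 0x337F2400636E.
Stored big-endian, the bytes at ascending addresses are 33 7F 24 00 63 6E.
Read back as little-endian, the first byte is least significant, giving 0x6E6300247F33.
0x6E6300247F33 = 121371483209523.

121371483209523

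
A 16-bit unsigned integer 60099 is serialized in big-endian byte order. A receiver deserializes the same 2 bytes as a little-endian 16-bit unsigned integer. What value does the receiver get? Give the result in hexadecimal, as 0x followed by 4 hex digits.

60099 in 16-bit hexadecimal is 0xEAC3.
Stored big-endian, the bytes at ascending addresses are EA C3.
Read back as little-endian, the first byte is least significant, giving 0xC3EA.

0xC3EA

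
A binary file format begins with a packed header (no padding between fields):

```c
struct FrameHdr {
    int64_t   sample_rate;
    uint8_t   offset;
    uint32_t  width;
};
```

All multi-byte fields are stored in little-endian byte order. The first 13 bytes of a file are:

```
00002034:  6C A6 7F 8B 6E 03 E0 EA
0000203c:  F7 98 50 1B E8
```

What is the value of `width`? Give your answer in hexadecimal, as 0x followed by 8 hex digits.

`width` follows `sample_rate` (8 B), `offset` (1 B), so it starts at offset 8 + 1 = 9 and occupies 4 bytes.
Bytes at offsets 9..12: 98 50 1B E8.
Little-endian stores the least-significant byte at the lowest address.
Reassemble most-significant byte first: E8 1B 50 98 → 0xE81B5098.

0xE81B5098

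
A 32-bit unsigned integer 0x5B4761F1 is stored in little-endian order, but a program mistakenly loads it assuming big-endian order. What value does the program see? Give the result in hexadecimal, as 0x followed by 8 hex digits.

Stored little-endian, the bytes at ascending addresses are F1 61 47 5B.
Read back as big-endian, the last byte is least significant, giving 0xF161475B.

0xF161475B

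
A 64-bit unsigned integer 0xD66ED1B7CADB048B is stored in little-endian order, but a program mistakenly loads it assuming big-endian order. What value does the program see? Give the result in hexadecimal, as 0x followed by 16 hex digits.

0x8B04DBCAB7D16ED6

Stored little-endian, the bytes at ascending addresses are 8B 04 DB CA B7 D1 6E D6.
Read back as big-endian, the last byte is least significant, giving 0x8B04DBCAB7D16ED6.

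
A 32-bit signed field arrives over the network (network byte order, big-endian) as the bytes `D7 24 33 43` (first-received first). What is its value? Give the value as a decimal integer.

Big-endian stores the most-significant byte at the lowest address.
The bytes are already most-significant first: 0xD7243343.
Top bit is set, so as a signed 32-bit value this is 0xD7243343 − 2^32 = -685493437.

-685493437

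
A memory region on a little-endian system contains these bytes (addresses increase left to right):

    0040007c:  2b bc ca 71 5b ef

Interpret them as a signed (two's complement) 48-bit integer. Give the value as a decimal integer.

Little-endian: lowest address holds the least-significant byte.
Reassemble most-significant byte first: EF 5B 71 CA BC 2B → 0xEF5B71CABC2B.
Top bit is set, so as a signed 48-bit value this is 0xEF5B71CABC2B − 2^48 = -18298946536405.

-18298946536405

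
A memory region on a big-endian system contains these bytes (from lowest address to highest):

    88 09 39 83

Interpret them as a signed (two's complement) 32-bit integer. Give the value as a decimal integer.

In big-endian order the high byte comes first in memory.
The bytes are already most-significant first: 0x88093983.
Top bit is set, so as a signed 32-bit value this is 0x88093983 − 2^32 = -2012661373.

-2012661373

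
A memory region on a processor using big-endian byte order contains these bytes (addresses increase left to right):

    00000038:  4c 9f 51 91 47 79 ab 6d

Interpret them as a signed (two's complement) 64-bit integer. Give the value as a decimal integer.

In big-endian order the high byte comes first in memory.
The bytes are already most-significant first: 0x4C9F51914779AB6D.
0x4C9F51914779AB6D = 5521221352590781293.

5521221352590781293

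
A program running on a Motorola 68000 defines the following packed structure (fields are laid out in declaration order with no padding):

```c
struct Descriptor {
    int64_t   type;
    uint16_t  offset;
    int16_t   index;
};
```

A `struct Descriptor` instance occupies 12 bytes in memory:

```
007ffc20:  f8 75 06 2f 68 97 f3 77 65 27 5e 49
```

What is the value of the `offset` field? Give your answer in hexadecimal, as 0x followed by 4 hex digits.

`offset` follows `type` (8 bytes), so it starts at byte offset 8 and occupies 2 bytes.
Bytes at offsets 8..9: 65 27.
In big-endian order the high byte comes first in memory.
The bytes are already most-significant first: 0x6527.

0x6527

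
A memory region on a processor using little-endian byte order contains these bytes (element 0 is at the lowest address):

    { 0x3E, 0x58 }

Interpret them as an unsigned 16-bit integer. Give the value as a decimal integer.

22590

Little-endian: lowest address holds the least-significant byte.
Reassemble most-significant byte first: 58 3E → 0x583E.
0x583E = 22590.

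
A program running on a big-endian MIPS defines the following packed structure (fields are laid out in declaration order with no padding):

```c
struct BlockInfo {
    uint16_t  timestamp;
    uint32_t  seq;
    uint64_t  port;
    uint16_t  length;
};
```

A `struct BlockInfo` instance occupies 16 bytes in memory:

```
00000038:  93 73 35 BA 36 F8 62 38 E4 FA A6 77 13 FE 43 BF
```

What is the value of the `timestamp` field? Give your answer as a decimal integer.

37747

`timestamp` is the first field, at byte offset 0, occupying 2 bytes.
Bytes at offsets 0..1: 93 73.
Big-endian: lowest address holds the most-significant byte.
The bytes are already most-significant first: 0x9373.
0x9373 = 37747.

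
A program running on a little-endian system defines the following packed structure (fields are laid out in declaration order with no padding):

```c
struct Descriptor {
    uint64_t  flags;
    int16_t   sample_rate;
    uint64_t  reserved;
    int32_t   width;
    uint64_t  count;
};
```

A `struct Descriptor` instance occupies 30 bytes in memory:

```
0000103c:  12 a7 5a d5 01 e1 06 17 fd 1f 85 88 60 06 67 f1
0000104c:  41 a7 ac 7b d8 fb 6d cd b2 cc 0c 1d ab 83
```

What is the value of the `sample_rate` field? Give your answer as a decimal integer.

8189

`sample_rate` follows `flags` (8 bytes), so it starts at byte offset 8 and occupies 2 bytes.
Bytes at offsets 8..9: FD 1F.
Little-endian: lowest address holds the least-significant byte.
Reassemble most-significant byte first: 1F FD → 0x1FFD.
0x1FFD = 8189.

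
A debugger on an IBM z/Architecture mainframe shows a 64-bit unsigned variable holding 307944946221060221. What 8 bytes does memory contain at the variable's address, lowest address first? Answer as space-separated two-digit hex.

04 46 0A 4C 09 E2 10 7D

307944946221060221 in hexadecimal, padded to 64 bits, is 0x04460A4C09E2107D.
Split into bytes (most-significant first): 04 46 0A 4C 09 E2 10 7D.
In big-endian order the high byte comes first in memory.
So the memory order matches the most-significant-first order: 04 46 0A 4C 09 E2 10 7D.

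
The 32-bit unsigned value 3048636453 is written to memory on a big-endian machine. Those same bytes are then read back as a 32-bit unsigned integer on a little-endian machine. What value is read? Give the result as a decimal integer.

629192373

3048636453 in 32-bit hexadecimal is 0xB5B68025.
Stored big-endian, the bytes at ascending addresses are B5 B6 80 25.
Read back as little-endian, the first byte is least significant, giving 0x2580B6B5.
0x2580B6B5 = 629192373.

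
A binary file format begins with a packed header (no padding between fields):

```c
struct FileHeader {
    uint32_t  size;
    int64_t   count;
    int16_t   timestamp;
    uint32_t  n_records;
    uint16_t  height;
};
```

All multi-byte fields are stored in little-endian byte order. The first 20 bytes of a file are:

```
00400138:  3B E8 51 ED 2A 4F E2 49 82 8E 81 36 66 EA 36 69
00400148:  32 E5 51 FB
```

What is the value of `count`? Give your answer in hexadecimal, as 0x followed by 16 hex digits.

0x36818E8249E24F2A

`count` follows `size` (4 bytes), so it starts at byte offset 4 and occupies 8 bytes.
Bytes at offsets 4..11: 2A 4F E2 49 82 8E 81 36.
Little-endian stores the least-significant byte at the lowest address.
Reassemble most-significant byte first: 36 81 8E 82 49 E2 4F 2A → 0x36818E8249E24F2A.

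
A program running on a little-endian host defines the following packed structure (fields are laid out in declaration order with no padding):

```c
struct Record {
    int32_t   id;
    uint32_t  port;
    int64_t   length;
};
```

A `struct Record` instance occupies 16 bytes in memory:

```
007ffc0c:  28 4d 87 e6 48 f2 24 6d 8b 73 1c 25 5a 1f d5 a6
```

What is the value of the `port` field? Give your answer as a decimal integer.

`port` follows `id` (4 bytes), so it starts at byte offset 4 and occupies 4 bytes.
Bytes at offsets 4..7: 48 F2 24 6D.
Little-endian stores the least-significant byte at the lowest address.
Reassemble most-significant byte first: 6D 24 F2 48 → 0x6D24F248.
0x6D24F248 = 1831137864.

1831137864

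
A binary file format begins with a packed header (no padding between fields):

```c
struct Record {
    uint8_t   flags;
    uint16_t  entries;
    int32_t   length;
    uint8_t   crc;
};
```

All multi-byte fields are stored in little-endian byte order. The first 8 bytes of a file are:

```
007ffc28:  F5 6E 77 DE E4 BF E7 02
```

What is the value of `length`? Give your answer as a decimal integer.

`length` follows `flags` (1 B), `entries` (2 B), so it starts at offset 1 + 2 = 3 and occupies 4 bytes.
Bytes at offsets 3..6: DE E4 BF E7.
In little-endian order the low byte comes first in memory.
Reassemble most-significant byte first: E7 BF E4 DE → 0xE7BFE4DE.
Top bit is set, so as a signed 32-bit value this is 0xE7BFE4DE − 2^32 = -406854434.

-406854434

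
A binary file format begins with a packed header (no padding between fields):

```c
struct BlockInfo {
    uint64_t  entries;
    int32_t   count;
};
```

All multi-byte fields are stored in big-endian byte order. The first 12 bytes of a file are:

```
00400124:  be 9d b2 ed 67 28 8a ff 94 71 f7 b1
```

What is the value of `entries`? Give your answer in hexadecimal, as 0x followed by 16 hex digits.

`entries` is the first field, at byte offset 0, occupying 8 bytes.
Bytes at offsets 0..7: BE 9D B2 ED 67 28 8A FF.
Big-endian: lowest address holds the most-significant byte.
The bytes are already most-significant first: 0xBE9DB2ED67288AFF.

0xBE9DB2ED67288AFF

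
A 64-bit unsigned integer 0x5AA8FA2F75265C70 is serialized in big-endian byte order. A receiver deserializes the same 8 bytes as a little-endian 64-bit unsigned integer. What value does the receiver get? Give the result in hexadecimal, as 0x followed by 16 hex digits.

Stored big-endian, the bytes at ascending addresses are 5A A8 FA 2F 75 26 5C 70.
Read back as little-endian, the first byte is least significant, giving 0x705C26752FFAA85A.

0x705C26752FFAA85A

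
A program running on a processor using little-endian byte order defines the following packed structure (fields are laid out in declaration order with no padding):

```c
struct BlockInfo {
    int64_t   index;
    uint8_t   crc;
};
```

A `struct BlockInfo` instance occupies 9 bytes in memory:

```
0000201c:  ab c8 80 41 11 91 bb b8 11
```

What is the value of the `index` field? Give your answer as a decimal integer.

-5135351446786488149

`index` is the first field, at byte offset 0, occupying 8 bytes.
Bytes at offsets 0..7: AB C8 80 41 11 91 BB B8.
Little-endian: lowest address holds the least-significant byte.
Reassemble most-significant byte first: B8 BB 91 11 41 80 C8 AB → 0xB8BB91114180C8AB.
Top bit is set, so as a signed 64-bit value this is 0xB8BB91114180C8AB − 2^64 = -5135351446786488149.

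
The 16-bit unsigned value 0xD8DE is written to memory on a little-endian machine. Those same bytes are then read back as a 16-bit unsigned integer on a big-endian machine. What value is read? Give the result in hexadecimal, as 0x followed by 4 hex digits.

Stored little-endian, the bytes at ascending addresses are DE D8.
Read back as big-endian, the last byte is least significant, giving 0xDED8.

0xDED8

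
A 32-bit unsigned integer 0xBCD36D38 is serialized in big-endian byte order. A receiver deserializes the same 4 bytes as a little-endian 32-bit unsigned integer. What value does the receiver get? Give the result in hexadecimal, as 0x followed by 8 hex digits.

Stored big-endian, the bytes at ascending addresses are BC D3 6D 38.
Read back as little-endian, the first byte is least significant, giving 0x386DD3BC.

0x386DD3BC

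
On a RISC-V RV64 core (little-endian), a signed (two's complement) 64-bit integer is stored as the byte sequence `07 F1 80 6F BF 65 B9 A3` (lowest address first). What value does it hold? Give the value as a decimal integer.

-6649171501951946489

In little-endian order the low byte comes first in memory.
Reassemble most-significant byte first: A3 B9 65 BF 6F 80 F1 07 → 0xA3B965BF6F80F107.
Top bit is set, so as a signed 64-bit value this is 0xA3B965BF6F80F107 − 2^64 = -6649171501951946489.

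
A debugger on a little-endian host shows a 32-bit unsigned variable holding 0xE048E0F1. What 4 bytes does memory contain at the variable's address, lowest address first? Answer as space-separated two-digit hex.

Split into bytes (most-significant first): E0 48 E0 F1.
In little-endian order the low byte comes first in memory.
So at ascending addresses the bytes are F1 E0 48 E0.

F1 E0 48 E0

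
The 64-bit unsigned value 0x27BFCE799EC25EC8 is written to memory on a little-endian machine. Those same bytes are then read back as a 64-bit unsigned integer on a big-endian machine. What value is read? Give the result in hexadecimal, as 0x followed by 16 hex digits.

Stored little-endian, the bytes at ascending addresses are C8 5E C2 9E 79 CE BF 27.
Read back as big-endian, the last byte is least significant, giving 0xC85EC29E79CEBF27.

0xC85EC29E79CEBF27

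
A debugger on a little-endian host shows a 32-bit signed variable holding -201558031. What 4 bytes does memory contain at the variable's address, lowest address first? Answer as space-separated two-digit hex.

Two's complement of -201558031 in 32 bits: 201558031 = 0x0C03880F; invert → 0xF3FC77F0; add 1 → 0xF3FC77F1.
Split into bytes (most-significant first): F3 FC 77 F1.
Little-endian: lowest address holds the least-significant byte.
So at ascending addresses the bytes are F1 77 FC F3.

F1 77 FC F3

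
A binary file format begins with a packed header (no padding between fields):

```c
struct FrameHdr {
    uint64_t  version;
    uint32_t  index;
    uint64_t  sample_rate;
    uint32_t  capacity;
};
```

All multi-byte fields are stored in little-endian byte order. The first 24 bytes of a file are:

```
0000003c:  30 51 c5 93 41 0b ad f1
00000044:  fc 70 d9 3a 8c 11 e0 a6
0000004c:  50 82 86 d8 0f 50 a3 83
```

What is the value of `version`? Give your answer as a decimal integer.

`version` is the first field, at byte offset 0, occupying 8 bytes.
Bytes at offsets 0..7: 30 51 C5 93 41 0B AD F1.
In little-endian order the low byte comes first in memory.
Reassemble most-significant byte first: F1 AD 0B 41 93 C5 51 30 → 0xF1AD0B4193C55130.
0xF1AD0B4193C55130 = 17414587710391537968.

17414587710391537968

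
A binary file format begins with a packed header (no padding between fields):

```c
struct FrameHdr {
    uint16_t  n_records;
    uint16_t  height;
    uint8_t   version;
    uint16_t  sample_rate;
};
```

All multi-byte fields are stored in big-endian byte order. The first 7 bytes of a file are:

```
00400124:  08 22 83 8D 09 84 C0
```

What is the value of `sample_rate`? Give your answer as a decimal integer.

`sample_rate` follows `n_records` (2 B), `height` (2 B), `version` (1 B), so it starts at offset 2 + 2 + 1 = 5 and occupies 2 bytes.
Bytes at offsets 5..6: 84 C0.
Big-endian stores the most-significant byte at the lowest address.
The bytes are already most-significant first: 0x84C0.
0x84C0 = 33984.

33984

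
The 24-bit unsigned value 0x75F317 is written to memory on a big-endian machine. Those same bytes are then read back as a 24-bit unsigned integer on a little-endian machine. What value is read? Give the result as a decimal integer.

1569653

Stored big-endian, the bytes at ascending addresses are 75 F3 17.
Read back as little-endian, the first byte is least significant, giving 0x17F375.
0x17F375 = 1569653.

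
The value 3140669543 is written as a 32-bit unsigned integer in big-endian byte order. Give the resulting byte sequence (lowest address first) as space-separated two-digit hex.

3140669543 in hexadecimal, padded to 32 bits, is 0xBB32D067.
Split into bytes (most-significant first): BB 32 D0 67.
Big-endian: lowest address holds the most-significant byte.
So the memory order matches the most-significant-first order: BB 32 D0 67.

BB 32 D0 67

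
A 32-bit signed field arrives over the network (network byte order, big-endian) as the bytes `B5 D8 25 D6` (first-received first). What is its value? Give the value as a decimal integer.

-1244125738

Big-endian: lowest address holds the most-significant byte.
The bytes are already most-significant first: 0xB5D825D6.
Top bit is set, so as a signed 32-bit value this is 0xB5D825D6 − 2^32 = -1244125738.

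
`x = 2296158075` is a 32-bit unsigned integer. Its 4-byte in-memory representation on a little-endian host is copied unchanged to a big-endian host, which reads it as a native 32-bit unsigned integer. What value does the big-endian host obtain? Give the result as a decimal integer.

2073549960

2296158075 in 32-bit hexadecimal is 0x88DC977B.
Stored little-endian, the bytes at ascending addresses are 7B 97 DC 88.
Read back as big-endian, the last byte is least significant, giving 0x7B97DC88.
0x7B97DC88 = 2073549960.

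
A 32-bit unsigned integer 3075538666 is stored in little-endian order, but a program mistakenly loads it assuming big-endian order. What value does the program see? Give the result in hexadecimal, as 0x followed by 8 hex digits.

3075538666 in 32-bit hexadecimal is 0xB750FEEA.
Stored little-endian, the bytes at ascending addresses are EA FE 50 B7.
Read back as big-endian, the last byte is least significant, giving 0xEAFE50B7.

0xEAFE50B7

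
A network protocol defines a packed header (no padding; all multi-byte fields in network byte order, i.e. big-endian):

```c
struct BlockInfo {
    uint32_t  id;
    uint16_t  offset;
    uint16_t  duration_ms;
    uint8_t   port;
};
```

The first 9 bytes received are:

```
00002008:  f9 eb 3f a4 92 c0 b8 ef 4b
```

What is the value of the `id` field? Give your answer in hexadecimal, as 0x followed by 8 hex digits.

0xF9EB3FA4

`id` is the first field, at byte offset 0, occupying 4 bytes.
Bytes at offsets 0..3: F9 EB 3F A4.
In big-endian order the high byte comes first in memory.
The bytes are already most-significant first: 0xF9EB3FA4.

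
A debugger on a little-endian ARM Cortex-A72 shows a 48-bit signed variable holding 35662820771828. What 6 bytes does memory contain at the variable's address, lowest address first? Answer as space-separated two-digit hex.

35662820771828 in hexadecimal, padded to 48 bits, is 0x206F65C387F4.
Split into bytes (most-significant first): 20 6F 65 C3 87 F4.
In little-endian order the low byte comes first in memory.
So at ascending addresses the bytes are F4 87 C3 65 6F 20.

F4 87 C3 65 6F 20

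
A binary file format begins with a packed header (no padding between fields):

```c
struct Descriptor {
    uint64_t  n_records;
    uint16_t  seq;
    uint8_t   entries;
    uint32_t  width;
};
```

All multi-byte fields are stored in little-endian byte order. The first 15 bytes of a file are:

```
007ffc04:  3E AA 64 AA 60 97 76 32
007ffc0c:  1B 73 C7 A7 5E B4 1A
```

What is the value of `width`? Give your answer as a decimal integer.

448028327

`width` follows `n_records` (8 B), `seq` (2 B), `entries` (1 B), so it starts at offset 8 + 2 + 1 = 11 and occupies 4 bytes.
Bytes at offsets 11..14: A7 5E B4 1A.
In little-endian order the low byte comes first in memory.
Reassemble most-significant byte first: 1A B4 5E A7 → 0x1AB45EA7.
0x1AB45EA7 = 448028327.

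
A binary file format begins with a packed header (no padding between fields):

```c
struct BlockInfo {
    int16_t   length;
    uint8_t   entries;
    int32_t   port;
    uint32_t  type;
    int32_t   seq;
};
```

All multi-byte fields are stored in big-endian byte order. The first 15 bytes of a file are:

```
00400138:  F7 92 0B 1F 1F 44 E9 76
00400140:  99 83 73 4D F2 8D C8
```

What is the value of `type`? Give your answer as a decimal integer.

1989772147

`type` follows `length` (2 B), `entries` (1 B), `port` (4 B), so it starts at offset 2 + 1 + 4 = 7 and occupies 4 bytes.
Bytes at offsets 7..10: 76 99 83 73.
In big-endian order the high byte comes first in memory.
The bytes are already most-significant first: 0x76998373.
0x76998373 = 1989772147.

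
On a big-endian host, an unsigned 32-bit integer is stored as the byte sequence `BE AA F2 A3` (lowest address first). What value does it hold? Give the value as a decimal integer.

Big-endian: lowest address holds the most-significant byte.
The bytes are already most-significant first: 0xBEAAF2A3.
0xBEAAF2A3 = 3198874275.

3198874275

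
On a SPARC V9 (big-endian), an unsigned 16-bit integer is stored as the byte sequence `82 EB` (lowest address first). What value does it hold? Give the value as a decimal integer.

Big-endian: lowest address holds the most-significant byte.
The bytes are already most-significant first: 0x82EB.
0x82EB = 33515.

33515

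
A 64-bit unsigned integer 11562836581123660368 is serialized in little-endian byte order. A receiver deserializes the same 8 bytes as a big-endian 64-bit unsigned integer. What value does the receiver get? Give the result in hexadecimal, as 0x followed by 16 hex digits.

11562836581123660368 in 64-bit hexadecimal is 0xA077729BA5C49A50.
Stored little-endian, the bytes at ascending addresses are 50 9A C4 A5 9B 72 77 A0.
Read back as big-endian, the last byte is least significant, giving 0x509AC4A59B7277A0.

0x509AC4A59B7277A0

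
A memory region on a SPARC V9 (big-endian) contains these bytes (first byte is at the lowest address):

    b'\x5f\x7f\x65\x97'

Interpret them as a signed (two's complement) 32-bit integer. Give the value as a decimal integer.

1602184599

In big-endian order the high byte comes first in memory.
The bytes are already most-significant first: 0x5F7F6597.
0x5F7F6597 = 1602184599.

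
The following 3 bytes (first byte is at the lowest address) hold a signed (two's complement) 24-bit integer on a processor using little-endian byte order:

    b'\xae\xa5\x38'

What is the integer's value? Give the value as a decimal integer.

In little-endian order the low byte comes first in memory.
Reassemble most-significant byte first: 38 A5 AE → 0x38A5AE.
0x38A5AE = 3712430.

3712430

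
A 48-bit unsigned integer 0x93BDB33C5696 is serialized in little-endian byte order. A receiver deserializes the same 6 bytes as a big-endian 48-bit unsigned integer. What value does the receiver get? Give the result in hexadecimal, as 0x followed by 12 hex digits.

Stored little-endian, the bytes at ascending addresses are 96 56 3C B3 BD 93.
Read back as big-endian, the last byte is least significant, giving 0x96563CB3BD93.

0x96563CB3BD93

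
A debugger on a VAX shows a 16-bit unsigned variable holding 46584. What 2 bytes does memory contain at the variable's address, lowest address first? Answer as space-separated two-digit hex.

F8 B5

46584 in hexadecimal, padded to 16 bits, is 0xB5F8.
Split into bytes (most-significant first): B5 F8.
Little-endian stores the least-significant byte at the lowest address.
So at ascending addresses the bytes are F8 B5.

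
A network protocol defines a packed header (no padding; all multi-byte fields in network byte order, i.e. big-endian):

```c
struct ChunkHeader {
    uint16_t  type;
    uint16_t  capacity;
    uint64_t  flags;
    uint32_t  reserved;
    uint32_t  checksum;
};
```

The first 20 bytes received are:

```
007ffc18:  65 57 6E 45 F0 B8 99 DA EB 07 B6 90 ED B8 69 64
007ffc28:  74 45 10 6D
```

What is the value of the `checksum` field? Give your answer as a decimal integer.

`checksum` follows `type` (2 B), `capacity` (2 B), `flags` (8 B), `reserved` (4 B), so it starts at offset 2 + 2 + 8 + 4 = 16 and occupies 4 bytes.
Bytes at offsets 16..19: 74 45 10 6D.
Big-endian: lowest address holds the most-significant byte.
The bytes are already most-significant first: 0x7445106D.
0x7445106D = 1950683245.

1950683245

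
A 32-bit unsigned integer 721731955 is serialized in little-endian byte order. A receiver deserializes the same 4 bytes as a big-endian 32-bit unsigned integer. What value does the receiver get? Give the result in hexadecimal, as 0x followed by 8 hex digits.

0x73C1042B

721731955 in 32-bit hexadecimal is 0x2B04C173.
Stored little-endian, the bytes at ascending addresses are 73 C1 04 2B.
Read back as big-endian, the last byte is least significant, giving 0x73C1042B.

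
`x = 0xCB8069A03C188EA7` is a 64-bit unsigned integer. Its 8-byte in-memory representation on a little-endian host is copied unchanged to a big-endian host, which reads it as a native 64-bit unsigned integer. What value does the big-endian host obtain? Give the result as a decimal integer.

12073614299695251659

Stored little-endian, the bytes at ascending addresses are A7 8E 18 3C A0 69 80 CB.
Read back as big-endian, the last byte is least significant, giving 0xA78E183CA06980CB.
0xA78E183CA06980CB = 12073614299695251659.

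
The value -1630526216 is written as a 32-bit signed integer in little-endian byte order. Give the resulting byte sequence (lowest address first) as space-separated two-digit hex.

F8 24 D0 9E

Two's complement of -1630526216 in 32 bits: 1630526216 = 0x612FDB08; invert → 0x9ED024F7; add 1 → 0x9ED024F8.
Split into bytes (most-significant first): 9E D0 24 F8.
Little-endian stores the least-significant byte at the lowest address.
So at ascending addresses the bytes are F8 24 D0 9E.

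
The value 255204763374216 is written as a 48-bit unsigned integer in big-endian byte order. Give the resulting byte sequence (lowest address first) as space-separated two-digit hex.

255204763374216 in hexadecimal, padded to 48 bits, is 0xE81B7D441288.
Split into bytes (most-significant first): E8 1B 7D 44 12 88.
Big-endian stores the most-significant byte at the lowest address.
So the memory order matches the most-significant-first order: E8 1B 7D 44 12 88.

E8 1B 7D 44 12 88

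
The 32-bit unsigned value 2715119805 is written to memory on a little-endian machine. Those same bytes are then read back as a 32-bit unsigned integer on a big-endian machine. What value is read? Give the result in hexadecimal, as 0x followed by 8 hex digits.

2715119805 in 32-bit hexadecimal is 0xA1D570BD.
Stored little-endian, the bytes at ascending addresses are BD 70 D5 A1.
Read back as big-endian, the last byte is least significant, giving 0xBD70D5A1.

0xBD70D5A1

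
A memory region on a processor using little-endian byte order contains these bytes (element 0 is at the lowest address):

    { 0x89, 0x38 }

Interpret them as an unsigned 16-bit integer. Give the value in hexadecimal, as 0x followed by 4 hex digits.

0x3889

In little-endian order the low byte comes first in memory.
Reassemble most-significant byte first: 38 89 → 0x3889.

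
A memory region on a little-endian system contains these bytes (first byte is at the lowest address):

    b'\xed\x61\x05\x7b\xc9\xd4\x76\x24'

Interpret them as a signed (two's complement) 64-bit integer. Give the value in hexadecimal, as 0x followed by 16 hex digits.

0x2476D4C97B0561ED

Little-endian stores the least-significant byte at the lowest address.
Reassemble most-significant byte first: 24 76 D4 C9 7B 05 61 ED → 0x2476D4C97B0561ED.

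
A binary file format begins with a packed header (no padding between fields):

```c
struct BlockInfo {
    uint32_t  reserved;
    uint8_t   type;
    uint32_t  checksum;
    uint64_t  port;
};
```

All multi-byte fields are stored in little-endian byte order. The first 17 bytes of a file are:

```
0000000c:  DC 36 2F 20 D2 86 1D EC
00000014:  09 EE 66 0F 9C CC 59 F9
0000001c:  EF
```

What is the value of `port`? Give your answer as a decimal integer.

17291950979592185582

`port` follows `reserved` (4 B), `type` (1 B), `checksum` (4 B), so it starts at offset 4 + 1 + 4 = 9 and occupies 8 bytes.
Bytes at offsets 9..16: EE 66 0F 9C CC 59 F9 EF.
Little-endian: lowest address holds the least-significant byte.
Reassemble most-significant byte first: EF F9 59 CC 9C 0F 66 EE → 0xEFF959CC9C0F66EE.
0xEFF959CC9C0F66EE = 17291950979592185582.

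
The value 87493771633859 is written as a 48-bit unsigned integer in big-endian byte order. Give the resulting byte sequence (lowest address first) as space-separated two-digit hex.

87493771633859 in hexadecimal, padded to 48 bits, is 0x4F933B2DA4C3.
Split into bytes (most-significant first): 4F 93 3B 2D A4 C3.
In big-endian order the high byte comes first in memory.
So the memory order matches the most-significant-first order: 4F 93 3B 2D A4 C3.

4F 93 3B 2D A4 C3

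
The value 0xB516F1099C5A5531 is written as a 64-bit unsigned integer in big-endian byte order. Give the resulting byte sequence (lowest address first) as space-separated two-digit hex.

Split into bytes (most-significant first): B5 16 F1 09 9C 5A 55 31.
Big-endian stores the most-significant byte at the lowest address.
So the memory order matches the most-significant-first order: B5 16 F1 09 9C 5A 55 31.

B5 16 F1 09 9C 5A 55 31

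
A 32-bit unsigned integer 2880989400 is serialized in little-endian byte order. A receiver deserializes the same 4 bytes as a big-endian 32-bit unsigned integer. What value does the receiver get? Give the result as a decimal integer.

2880989400 in 32-bit hexadecimal is 0xABB868D8.
Stored little-endian, the bytes at ascending addresses are D8 68 B8 AB.
Read back as big-endian, the last byte is least significant, giving 0xD868B8AB.
0xD868B8AB = 3630741675.

3630741675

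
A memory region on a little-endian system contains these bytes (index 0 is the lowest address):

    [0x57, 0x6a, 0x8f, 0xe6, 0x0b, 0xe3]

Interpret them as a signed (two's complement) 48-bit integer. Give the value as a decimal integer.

-31834724406697

Little-endian: lowest address holds the least-significant byte.
Reassemble most-significant byte first: E3 0B E6 8F 6A 57 → 0xE30BE68F6A57.
Top bit is set, so as a signed 48-bit value this is 0xE30BE68F6A57 − 2^48 = -31834724406697.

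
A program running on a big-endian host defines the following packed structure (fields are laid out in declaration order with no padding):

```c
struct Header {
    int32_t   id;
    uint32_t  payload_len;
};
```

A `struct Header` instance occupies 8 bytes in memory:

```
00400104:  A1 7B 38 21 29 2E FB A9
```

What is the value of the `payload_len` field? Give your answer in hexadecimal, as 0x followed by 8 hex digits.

0x292EFBA9

`payload_len` follows `id` (4 bytes), so it starts at byte offset 4 and occupies 4 bytes.
Bytes at offsets 4..7: 29 2E FB A9.
Big-endian stores the most-significant byte at the lowest address.
The bytes are already most-significant first: 0x292EFBA9.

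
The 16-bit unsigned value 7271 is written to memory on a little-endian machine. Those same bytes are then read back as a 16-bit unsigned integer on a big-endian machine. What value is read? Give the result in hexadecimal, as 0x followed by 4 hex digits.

7271 in 16-bit hexadecimal is 0x1C67.
Stored little-endian, the bytes at ascending addresses are 67 1C.
Read back as big-endian, the last byte is least significant, giving 0x671C.

0x671C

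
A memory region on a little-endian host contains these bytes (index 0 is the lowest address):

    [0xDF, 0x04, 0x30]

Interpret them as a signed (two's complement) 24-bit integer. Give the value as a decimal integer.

3146975

In little-endian order the low byte comes first in memory.
Reassemble most-significant byte first: 30 04 DF → 0x3004DF.
0x3004DF = 3146975.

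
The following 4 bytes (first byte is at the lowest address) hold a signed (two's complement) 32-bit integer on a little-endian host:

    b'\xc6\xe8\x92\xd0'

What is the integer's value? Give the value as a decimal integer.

-795678522

Little-endian: lowest address holds the least-significant byte.
Reassemble most-significant byte first: D0 92 E8 C6 → 0xD092E8C6.
Top bit is set, so as a signed 32-bit value this is 0xD092E8C6 − 2^32 = -795678522.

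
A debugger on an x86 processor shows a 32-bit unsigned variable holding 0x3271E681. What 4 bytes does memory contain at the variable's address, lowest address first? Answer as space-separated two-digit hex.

81 E6 71 32

Split into bytes (most-significant first): 32 71 E6 81.
Little-endian: lowest address holds the least-significant byte.
So at ascending addresses the bytes are 81 E6 71 32.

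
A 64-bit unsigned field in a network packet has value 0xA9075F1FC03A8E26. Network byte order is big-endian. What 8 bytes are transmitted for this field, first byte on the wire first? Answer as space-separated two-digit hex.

Split into bytes (most-significant first): A9 07 5F 1F C0 3A 8E 26.
Big-endian: lowest address holds the most-significant byte.
So the memory order matches the most-significant-first order: A9 07 5F 1F C0 3A 8E 26.

A9 07 5F 1F C0 3A 8E 26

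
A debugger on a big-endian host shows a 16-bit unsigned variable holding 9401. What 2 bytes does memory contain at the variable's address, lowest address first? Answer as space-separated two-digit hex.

9401 in hexadecimal, padded to 16 bits, is 0x24B9.
Split into bytes (most-significant first): 24 B9.
Big-endian: lowest address holds the most-significant byte.
So the memory order matches the most-significant-first order: 24 B9.

24 B9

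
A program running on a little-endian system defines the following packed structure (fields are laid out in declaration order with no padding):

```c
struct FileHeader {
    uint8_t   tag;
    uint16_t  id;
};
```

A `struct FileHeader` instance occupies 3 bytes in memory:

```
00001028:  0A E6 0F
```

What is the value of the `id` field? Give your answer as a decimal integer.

`id` follows `tag` (1 byte), so it starts at byte offset 1 and occupies 2 bytes.
Bytes at offsets 1..2: E6 0F.
Little-endian stores the least-significant byte at the lowest address.
Reassemble most-significant byte first: 0F E6 → 0x0FE6.
0x0FE6 = 4070.

4070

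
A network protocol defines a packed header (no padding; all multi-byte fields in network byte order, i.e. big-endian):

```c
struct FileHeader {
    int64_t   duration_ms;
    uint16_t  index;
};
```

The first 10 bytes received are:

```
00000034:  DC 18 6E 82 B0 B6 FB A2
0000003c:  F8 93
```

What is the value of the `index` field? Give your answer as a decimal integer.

63635

`index` follows `duration_ms` (8 bytes), so it starts at byte offset 8 and occupies 2 bytes.
Bytes at offsets 8..9: F8 93.
Big-endian stores the most-significant byte at the lowest address.
The bytes are already most-significant first: 0xF893.
0xF893 = 63635.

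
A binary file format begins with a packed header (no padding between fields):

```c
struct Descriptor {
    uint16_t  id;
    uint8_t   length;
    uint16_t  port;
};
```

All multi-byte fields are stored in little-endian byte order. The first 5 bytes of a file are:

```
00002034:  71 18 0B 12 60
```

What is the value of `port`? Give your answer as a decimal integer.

`port` follows `id` (2 B), `length` (1 B), so it starts at offset 2 + 1 = 3 and occupies 2 bytes.
Bytes at offsets 3..4: 12 60.
Little-endian: lowest address holds the least-significant byte.
Reassemble most-significant byte first: 60 12 → 0x6012.
0x6012 = 24594.

24594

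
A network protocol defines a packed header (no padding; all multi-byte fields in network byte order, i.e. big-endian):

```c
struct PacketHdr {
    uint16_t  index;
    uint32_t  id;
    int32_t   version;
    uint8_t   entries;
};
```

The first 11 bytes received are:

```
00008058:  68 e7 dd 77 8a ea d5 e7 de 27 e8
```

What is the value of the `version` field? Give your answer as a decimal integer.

`version` follows `index` (2 B), `id` (4 B), so it starts at offset 2 + 4 = 6 and occupies 4 bytes.
Bytes at offsets 6..9: D5 E7 DE 27.
Big-endian: lowest address holds the most-significant byte.
The bytes are already most-significant first: 0xD5E7DE27.
Top bit is set, so as a signed 32-bit value this is 0xD5E7DE27 − 2^32 = -706224601.

-706224601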